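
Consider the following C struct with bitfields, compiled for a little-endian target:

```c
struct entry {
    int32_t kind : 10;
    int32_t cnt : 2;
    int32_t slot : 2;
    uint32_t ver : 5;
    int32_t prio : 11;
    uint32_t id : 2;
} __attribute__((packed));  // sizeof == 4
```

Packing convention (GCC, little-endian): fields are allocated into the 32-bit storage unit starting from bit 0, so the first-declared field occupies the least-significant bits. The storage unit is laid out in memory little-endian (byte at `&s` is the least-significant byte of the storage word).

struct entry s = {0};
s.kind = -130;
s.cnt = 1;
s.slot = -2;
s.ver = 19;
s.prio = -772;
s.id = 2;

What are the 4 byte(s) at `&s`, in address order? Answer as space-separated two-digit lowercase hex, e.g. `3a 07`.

7e e7 e4 a7

kind (10b) val=-130 bits=0x37e at bit 0: 0x0000037e
cnt (2b) val=1 bits=0x1 at bit 10: 0x0000077e
slot (2b) val=-2 bits=0x2 at bit 12: 0x0000277e
ver (5b) val=19 bits=0x13 at bit 14: 0x0004e77e
prio (11b) val=-772 bits=0x4fc at bit 19: 0x27e4e77e
id (2b) val=2 bits=0x2 at bit 30: 0xa7e4e77e
word = 0xa7e4e77e → little-endian bytes:
  [0]=0x7e  [1]=0xe7  [2]=0xe4  [3]=0xa7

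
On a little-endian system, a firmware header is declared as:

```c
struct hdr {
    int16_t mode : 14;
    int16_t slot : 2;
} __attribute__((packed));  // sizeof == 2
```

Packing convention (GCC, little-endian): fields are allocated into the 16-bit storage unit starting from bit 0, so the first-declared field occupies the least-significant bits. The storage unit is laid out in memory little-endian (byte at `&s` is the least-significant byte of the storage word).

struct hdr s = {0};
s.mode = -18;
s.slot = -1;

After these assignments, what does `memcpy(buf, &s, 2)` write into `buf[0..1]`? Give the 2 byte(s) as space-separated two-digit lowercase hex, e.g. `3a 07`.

ee ff

mode (14b) val=-18 bits=0x3fee at bit 0: 0x3fee
slot (2b) val=-1 bits=0x3 at bit 14: 0xffee
word = 0xffee → little-endian bytes:
  [0]=0xee  [1]=0xff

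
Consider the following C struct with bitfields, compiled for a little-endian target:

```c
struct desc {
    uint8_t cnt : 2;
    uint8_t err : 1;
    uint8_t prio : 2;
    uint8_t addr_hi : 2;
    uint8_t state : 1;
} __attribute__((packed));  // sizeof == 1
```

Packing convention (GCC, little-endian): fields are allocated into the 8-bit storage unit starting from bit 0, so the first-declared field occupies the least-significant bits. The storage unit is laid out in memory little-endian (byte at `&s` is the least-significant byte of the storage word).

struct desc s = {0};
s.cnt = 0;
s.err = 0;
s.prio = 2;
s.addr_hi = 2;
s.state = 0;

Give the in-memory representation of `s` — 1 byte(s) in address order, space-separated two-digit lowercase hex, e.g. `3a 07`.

[0+:2] cnt=0 & 0x3 = 0x0; word=0x00
[2+:1] err=0 & 0x1 = 0x0; word=0x00
[3+:2] prio=2 & 0x3 = 0x2; word=0x10
[5+:2] addr_hi=2 & 0x3 = 0x2; word=0x50
[7+:1] state=0 & 0x1 = 0x0; word=0x50
word = 0x50 → little-endian bytes:
  [0]=0x50

50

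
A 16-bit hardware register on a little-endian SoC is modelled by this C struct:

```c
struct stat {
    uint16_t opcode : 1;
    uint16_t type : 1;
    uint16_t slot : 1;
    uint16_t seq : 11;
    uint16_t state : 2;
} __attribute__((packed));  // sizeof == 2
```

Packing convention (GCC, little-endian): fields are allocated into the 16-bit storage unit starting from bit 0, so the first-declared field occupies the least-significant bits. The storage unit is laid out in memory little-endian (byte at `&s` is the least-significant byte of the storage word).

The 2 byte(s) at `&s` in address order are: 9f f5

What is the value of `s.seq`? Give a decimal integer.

[0]=0x9f [1]=0xf5 (little-endian) → word 0xf59f
opcode [0+:1] = (word>>0) & 0x1 = 1
type [1+:1] = (word>>1) & 0x1 = 1
slot [2+:1] = (word>>2) & 0x1 = 1
seq [3+:11] = (word>>3) & 0x7ff = 1715  ←
state [14+:2] = (word>>14) & 0x3 = 3

1715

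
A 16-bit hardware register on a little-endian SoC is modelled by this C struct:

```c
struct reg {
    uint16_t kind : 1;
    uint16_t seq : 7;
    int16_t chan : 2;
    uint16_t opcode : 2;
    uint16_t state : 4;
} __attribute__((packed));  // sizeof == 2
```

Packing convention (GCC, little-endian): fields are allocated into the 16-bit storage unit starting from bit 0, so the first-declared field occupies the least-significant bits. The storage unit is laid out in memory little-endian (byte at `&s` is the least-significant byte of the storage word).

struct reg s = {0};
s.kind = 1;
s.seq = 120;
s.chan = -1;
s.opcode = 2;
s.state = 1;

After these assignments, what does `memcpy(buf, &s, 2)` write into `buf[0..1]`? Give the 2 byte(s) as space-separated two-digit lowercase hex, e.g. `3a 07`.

kind:1 = 1 → 0x1 << 0 → word 0x0001
seq:7 = 120 → 0x78 << 1 → word 0x00f1
chan:2 = -1 → 0x3 << 8 → word 0x03f1
opcode:2 = 2 → 0x2 << 10 → word 0x0bf1
state:4 = 1 → 0x1 << 12 → word 0x1bf1
word = 0x1bf1 → little-endian bytes:
  [0]=0xf1  [1]=0x1b

f1 1b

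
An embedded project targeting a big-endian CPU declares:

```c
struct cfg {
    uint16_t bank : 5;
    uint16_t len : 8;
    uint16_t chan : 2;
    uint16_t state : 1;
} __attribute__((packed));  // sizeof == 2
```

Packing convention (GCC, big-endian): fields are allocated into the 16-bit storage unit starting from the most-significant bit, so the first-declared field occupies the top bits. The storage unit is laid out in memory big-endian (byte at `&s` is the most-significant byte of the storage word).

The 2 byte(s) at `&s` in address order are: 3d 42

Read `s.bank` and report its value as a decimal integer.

7

[0]=0x3d [1]=0x42 (big-endian) → word 0x3d42
bank:5 @ bit 11 → (0x3d42>>11)&0x1f = 0x7  ←
len:8 @ bit 3 → (0x3d42>>3)&0xff = 0xa8
chan:2 @ bit 1 → (0x3d42>>1)&0x3 = 0x1
state:1 @ bit 0 → (0x3d42>>0)&0x1 = 0x0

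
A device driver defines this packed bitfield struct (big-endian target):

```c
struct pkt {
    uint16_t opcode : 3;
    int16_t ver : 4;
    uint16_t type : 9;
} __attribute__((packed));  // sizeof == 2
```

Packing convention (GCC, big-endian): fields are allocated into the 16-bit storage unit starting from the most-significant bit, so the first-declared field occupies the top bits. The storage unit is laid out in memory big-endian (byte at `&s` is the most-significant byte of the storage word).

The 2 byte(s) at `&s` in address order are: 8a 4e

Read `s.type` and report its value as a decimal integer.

[0]=0x8a [1]=0x4e (big-endian) → word 0x8a4e
opcode:3 @ bit 13 → (0x8a4e>>13)&0x7 = 0x4
ver:4 @ bit 9 → (0x8a4e>>9)&0xf = 0x5
type:9 @ bit 0 → (0x8a4e>>0)&0x1ff = 0x4e  ←

78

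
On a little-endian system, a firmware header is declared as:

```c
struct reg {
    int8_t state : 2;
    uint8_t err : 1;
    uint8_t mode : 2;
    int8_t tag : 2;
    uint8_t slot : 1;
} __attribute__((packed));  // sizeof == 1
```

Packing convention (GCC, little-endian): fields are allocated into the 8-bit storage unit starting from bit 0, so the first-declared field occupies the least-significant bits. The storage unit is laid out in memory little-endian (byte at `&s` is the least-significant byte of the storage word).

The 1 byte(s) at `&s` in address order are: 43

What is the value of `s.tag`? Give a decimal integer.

-2

[0]=0x43 (little-endian) → word 0x43
state:2 @ bit 0 → (0x43>>0)&0x3 = 0x3
err:1 @ bit 2 → (0x43>>2)&0x1 = 0x0
mode:2 @ bit 3 → (0x43>>3)&0x3 = 0x0
tag:2 @ bit 5 → (0x43>>5)&0x3 = 0x2  ←
slot:1 @ bit 7 → (0x43>>7)&0x1 = 0x0
tag signed 2b, MSB=1: 2 - 4 = -2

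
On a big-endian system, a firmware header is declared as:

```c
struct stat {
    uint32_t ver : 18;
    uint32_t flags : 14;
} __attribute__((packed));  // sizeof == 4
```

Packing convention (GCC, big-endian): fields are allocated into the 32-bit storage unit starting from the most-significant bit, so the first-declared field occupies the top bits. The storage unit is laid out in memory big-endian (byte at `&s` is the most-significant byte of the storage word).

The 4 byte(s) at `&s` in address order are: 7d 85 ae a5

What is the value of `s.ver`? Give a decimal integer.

[0]=0x7d [1]=0x85 [2]=0xae [3]=0xa5 (big-endian) → word 0x7d85aea5
ver:18 @ bit 14 → (0x7d85aea5>>14)&0x3ffff = 0x1f616  ←
flags:14 @ bit 0 → (0x7d85aea5>>0)&0x3fff = 0x2ea5

128534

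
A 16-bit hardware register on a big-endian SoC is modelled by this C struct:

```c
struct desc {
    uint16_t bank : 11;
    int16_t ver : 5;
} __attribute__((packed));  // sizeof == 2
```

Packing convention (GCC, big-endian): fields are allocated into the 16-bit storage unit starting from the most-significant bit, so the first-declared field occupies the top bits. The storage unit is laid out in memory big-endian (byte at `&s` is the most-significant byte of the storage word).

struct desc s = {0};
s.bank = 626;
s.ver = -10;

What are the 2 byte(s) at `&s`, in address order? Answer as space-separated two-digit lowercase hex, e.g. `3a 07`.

4e 56

bank (11b) val=626 bits=0x272 at bit 5: 0x4e40
ver (5b) val=-10 bits=0x16 at bit 0: 0x4e56
word = 0x4e56 → big-endian bytes:
  [0]=0x4e  [1]=0x56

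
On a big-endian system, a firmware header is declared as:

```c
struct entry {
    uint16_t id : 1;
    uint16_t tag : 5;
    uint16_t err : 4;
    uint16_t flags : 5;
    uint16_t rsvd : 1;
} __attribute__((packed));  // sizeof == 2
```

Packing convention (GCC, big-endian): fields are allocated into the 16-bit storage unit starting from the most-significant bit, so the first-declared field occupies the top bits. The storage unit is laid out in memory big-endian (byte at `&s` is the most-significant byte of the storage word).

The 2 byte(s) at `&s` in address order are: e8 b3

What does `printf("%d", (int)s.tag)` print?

26

[0]=0xe8 [1]=0xb3 (big-endian) → word 0xe8b3
id [15+:1] = (word>>15) & 0x1 = 1
tag [10+:5] = (word>>10) & 0x1f = 26  ←
err [6+:4] = (word>>6) & 0xf = 2
flags [1+:5] = (word>>1) & 0x1f = 25
rsvd [0+:1] = (word>>0) & 0x1 = 1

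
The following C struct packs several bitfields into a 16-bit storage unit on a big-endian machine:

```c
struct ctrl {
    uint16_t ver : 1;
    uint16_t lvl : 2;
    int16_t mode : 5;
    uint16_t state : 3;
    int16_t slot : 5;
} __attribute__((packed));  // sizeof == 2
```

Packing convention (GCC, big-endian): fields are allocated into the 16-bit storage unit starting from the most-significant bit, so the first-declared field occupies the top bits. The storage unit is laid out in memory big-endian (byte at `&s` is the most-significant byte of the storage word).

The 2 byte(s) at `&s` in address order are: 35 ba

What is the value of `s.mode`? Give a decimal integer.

[0]=0x35 [1]=0xba (big-endian) → word 0x35ba
ver [15+:1] = (word>>15) & 0x1 = 0
lvl [13+:2] = (word>>13) & 0x3 = 1
mode [8+:5] = (word>>8) & 0x1f = 21  ←
state [5+:3] = (word>>5) & 0x7 = 5
slot [0+:5] = (word>>0) & 0x1f = 26
mode signed 5b, MSB=1: 21 - 32 = -11

-11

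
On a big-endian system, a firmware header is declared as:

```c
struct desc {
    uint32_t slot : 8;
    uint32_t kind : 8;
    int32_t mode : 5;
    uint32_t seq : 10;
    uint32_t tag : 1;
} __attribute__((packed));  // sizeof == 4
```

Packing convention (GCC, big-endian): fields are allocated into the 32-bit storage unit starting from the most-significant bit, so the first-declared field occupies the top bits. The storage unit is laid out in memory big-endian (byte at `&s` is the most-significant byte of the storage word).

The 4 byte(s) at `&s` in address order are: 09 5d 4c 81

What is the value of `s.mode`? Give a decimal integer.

[0]=0x09 [1]=0x5d [2]=0x4c [3]=0x81 (big-endian) → word 0x095d4c81
slot:8 @ bit 24 → (0x095d4c81>>24)&0xff = 0x9
kind:8 @ bit 16 → (0x095d4c81>>16)&0xff = 0x5d
mode:5 @ bit 11 → (0x095d4c81>>11)&0x1f = 0x9  ←
seq:10 @ bit 1 → (0x095d4c81>>1)&0x3ff = 0x240
tag:1 @ bit 0 → (0x095d4c81>>0)&0x1 = 0x1
mode signed 5b, MSB=0: value = 9

9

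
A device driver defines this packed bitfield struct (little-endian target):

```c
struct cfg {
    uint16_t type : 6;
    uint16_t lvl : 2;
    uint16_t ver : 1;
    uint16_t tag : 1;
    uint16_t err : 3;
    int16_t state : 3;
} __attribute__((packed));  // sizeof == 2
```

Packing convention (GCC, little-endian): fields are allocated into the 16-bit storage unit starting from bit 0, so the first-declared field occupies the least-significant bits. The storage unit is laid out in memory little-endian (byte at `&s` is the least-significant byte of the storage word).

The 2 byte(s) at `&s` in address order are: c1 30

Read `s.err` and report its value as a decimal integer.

[0]=0xc1 [1]=0x30 (little-endian) → word 0x30c1
type:6 @ bit 0 → (0x30c1>>0)&0x3f = 0x1
lvl:2 @ bit 6 → (0x30c1>>6)&0x3 = 0x3
ver:1 @ bit 8 → (0x30c1>>8)&0x1 = 0x0
tag:1 @ bit 9 → (0x30c1>>9)&0x1 = 0x0
err:3 @ bit 10 → (0x30c1>>10)&0x7 = 0x4  ←
state:3 @ bit 13 → (0x30c1>>13)&0x7 = 0x1

4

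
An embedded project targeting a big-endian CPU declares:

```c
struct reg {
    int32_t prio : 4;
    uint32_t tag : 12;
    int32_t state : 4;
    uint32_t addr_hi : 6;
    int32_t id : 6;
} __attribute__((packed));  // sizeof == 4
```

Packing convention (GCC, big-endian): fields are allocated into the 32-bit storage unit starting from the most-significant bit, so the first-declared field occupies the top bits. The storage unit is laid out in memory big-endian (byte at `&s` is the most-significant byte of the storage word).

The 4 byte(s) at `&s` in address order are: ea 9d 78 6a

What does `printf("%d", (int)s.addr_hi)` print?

33

[0]=0xea [1]=0x9d [2]=0x78 [3]=0x6a (big-endian) → word 0xea9d786a
prio [28+:4] = (word>>28) & 0xf = 14
tag [16+:12] = (word>>16) & 0xfff = 2717
state [12+:4] = (word>>12) & 0xf = 7
addr_hi [6+:6] = (word>>6) & 0x3f = 33  ←
id [0+:6] = (word>>0) & 0x3f = 42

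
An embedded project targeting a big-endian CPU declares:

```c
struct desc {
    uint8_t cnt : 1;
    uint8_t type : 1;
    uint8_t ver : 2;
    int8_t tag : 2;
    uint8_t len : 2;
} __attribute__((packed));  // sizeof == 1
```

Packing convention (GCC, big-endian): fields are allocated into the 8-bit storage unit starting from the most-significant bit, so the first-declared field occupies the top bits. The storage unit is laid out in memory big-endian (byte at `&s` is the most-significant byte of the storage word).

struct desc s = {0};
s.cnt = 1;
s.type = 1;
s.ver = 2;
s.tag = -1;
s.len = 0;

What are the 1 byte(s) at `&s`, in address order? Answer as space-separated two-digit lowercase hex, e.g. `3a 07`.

cnt (1b) val=1 bits=0x1 at bit 7: 0x80
type (1b) val=1 bits=0x1 at bit 6: 0xc0
ver (2b) val=2 bits=0x2 at bit 4: 0xe0
tag (2b) val=-1 bits=0x3 at bit 2: 0xec
len (2b) val=0 bits=0x0 at bit 0: 0xec
word = 0xec → big-endian bytes:
  [0]=0xec

ec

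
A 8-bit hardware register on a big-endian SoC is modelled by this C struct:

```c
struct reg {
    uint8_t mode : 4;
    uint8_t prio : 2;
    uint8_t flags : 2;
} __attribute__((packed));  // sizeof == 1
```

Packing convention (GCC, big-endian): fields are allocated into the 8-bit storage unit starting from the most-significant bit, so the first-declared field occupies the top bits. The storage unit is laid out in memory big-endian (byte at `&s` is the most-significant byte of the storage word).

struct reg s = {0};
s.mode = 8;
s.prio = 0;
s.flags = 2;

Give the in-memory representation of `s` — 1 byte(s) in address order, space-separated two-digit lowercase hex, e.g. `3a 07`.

82

mode (4b) val=8 bits=0x8 at bit 4: 0x80
prio (2b) val=0 bits=0x0 at bit 2: 0x80
flags (2b) val=2 bits=0x2 at bit 0: 0x82
word = 0x82 → big-endian bytes:
  [0]=0x82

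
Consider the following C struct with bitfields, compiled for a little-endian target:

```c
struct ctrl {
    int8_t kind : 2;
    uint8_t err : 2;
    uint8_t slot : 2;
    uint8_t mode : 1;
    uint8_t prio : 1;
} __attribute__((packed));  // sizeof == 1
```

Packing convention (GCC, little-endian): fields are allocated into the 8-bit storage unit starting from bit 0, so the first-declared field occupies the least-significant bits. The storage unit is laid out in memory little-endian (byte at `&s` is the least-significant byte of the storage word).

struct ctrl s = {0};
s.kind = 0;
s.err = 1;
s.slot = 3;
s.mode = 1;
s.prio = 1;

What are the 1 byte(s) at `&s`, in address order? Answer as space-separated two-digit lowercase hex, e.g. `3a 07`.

kind (2b) val=0 bits=0x0 at bit 0: 0x00
err (2b) val=1 bits=0x1 at bit 2: 0x04
slot (2b) val=3 bits=0x3 at bit 4: 0x34
mode (1b) val=1 bits=0x1 at bit 6: 0x74
prio (1b) val=1 bits=0x1 at bit 7: 0xf4
word = 0xf4 → little-endian bytes:
  [0]=0xf4

f4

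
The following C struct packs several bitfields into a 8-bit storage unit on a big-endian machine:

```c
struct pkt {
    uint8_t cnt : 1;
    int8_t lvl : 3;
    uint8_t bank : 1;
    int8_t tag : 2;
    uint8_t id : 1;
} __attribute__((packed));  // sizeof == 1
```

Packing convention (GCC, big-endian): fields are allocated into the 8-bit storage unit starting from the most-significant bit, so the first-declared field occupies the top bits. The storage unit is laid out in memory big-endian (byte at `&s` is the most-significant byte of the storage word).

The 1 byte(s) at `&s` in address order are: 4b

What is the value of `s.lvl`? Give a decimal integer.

-4

[0]=0x4b (big-endian) → word 0x4b
cnt:1 @ bit 7 → (0x4b>>7)&0x1 = 0x0
lvl:3 @ bit 4 → (0x4b>>4)&0x7 = 0x4  ←
bank:1 @ bit 3 → (0x4b>>3)&0x1 = 0x1
tag:2 @ bit 1 → (0x4b>>1)&0x3 = 0x1
id:1 @ bit 0 → (0x4b>>0)&0x1 = 0x1
lvl signed 3b, MSB=1: 4 - 8 = -4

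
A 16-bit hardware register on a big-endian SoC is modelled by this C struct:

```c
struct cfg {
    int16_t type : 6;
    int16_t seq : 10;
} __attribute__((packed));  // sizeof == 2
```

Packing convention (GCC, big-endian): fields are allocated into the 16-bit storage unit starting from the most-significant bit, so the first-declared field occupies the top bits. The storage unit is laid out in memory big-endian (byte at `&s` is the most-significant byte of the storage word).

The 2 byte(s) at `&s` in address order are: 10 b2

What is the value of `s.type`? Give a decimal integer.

[0]=0x10 [1]=0xb2 (big-endian) → word 0x10b2
type:6 @ bit 10 → (0x10b2>>10)&0x3f = 0x4  ←
seq:10 @ bit 0 → (0x10b2>>0)&0x3ff = 0xb2
type signed 6b, MSB=0: value = 4

4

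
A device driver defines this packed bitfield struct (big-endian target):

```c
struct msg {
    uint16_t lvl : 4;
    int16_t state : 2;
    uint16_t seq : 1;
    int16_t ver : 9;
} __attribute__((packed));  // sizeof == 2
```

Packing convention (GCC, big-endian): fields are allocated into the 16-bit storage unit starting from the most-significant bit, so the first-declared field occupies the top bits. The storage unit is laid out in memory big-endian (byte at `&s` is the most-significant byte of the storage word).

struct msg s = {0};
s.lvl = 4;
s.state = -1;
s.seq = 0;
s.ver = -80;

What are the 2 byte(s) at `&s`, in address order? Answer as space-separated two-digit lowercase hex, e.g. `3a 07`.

4d b0

lvl:4 = 4 → 0x4 << 12 → word 0x4000
state:2 = -1 → 0x3 << 10 → word 0x4c00
seq:1 = 0 → 0x0 << 9 → word 0x4c00
ver:9 = -80 → 0x1b0 << 0 → word 0x4db0
word = 0x4db0 → big-endian bytes:
  [0]=0x4d  [1]=0xb0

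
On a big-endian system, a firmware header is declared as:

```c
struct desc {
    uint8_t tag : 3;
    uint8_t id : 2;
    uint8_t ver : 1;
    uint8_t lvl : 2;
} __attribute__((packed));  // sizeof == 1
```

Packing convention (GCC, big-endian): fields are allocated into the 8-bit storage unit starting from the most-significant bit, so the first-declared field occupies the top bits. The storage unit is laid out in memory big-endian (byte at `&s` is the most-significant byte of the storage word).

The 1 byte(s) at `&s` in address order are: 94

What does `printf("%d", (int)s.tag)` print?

4

[0]=0x94 (big-endian) → word 0x94
tag:3 @ bit 5 → (0x94>>5)&0x7 = 0x4  ←
id:2 @ bit 3 → (0x94>>3)&0x3 = 0x2
ver:1 @ bit 2 → (0x94>>2)&0x1 = 0x1
lvl:2 @ bit 0 → (0x94>>0)&0x3 = 0x0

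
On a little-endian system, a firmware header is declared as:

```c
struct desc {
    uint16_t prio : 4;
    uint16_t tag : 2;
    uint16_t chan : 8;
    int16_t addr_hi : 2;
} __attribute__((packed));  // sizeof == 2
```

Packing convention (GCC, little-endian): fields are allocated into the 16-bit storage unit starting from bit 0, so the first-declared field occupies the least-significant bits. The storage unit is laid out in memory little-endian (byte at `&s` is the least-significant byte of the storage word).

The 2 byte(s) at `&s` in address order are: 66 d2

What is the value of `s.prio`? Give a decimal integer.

[0]=0x66 [1]=0xd2 (little-endian) → word 0xd266
prio:4 @ bit 0 → (0xd266>>0)&0xf = 0x6  ←
tag:2 @ bit 4 → (0xd266>>4)&0x3 = 0x2
chan:8 @ bit 6 → (0xd266>>6)&0xff = 0x49
addr_hi:2 @ bit 14 → (0xd266>>14)&0x3 = 0x3

6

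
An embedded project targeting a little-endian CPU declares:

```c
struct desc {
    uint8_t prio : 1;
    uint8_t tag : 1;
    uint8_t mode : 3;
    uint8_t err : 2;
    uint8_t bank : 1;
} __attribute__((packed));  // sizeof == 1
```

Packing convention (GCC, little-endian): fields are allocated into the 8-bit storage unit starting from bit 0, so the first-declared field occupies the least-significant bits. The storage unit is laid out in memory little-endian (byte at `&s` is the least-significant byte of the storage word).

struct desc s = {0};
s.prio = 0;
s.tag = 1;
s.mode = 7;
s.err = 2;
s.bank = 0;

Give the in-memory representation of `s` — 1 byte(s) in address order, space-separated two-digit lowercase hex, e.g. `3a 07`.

5e

prio:1 = 0 → 0x0 << 0 → word 0x00
tag:1 = 1 → 0x1 << 1 → word 0x02
mode:3 = 7 → 0x7 << 2 → word 0x1e
err:2 = 2 → 0x2 << 5 → word 0x5e
bank:1 = 0 → 0x0 << 7 → word 0x5e
word = 0x5e → little-endian bytes:
  [0]=0x5e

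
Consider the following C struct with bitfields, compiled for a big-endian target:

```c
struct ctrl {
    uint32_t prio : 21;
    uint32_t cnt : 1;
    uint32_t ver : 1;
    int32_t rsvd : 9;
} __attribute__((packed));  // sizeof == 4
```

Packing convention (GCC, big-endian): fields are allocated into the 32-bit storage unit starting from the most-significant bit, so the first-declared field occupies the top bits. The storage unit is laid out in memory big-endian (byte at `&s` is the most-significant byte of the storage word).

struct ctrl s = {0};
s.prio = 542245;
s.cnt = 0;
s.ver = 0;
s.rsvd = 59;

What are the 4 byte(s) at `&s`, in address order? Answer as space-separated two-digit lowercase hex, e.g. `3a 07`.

prio:21 = 542245 → 0x84625 << 11 → word 0x42312800
cnt:1 = 0 → 0x0 << 10 → word 0x42312800
ver:1 = 0 → 0x0 << 9 → word 0x42312800
rsvd:9 = 59 → 0x3b << 0 → word 0x4231283b
word = 0x4231283b → big-endian bytes:
  [0]=0x42  [1]=0x31  [2]=0x28  [3]=0x3b

42 31 28 3b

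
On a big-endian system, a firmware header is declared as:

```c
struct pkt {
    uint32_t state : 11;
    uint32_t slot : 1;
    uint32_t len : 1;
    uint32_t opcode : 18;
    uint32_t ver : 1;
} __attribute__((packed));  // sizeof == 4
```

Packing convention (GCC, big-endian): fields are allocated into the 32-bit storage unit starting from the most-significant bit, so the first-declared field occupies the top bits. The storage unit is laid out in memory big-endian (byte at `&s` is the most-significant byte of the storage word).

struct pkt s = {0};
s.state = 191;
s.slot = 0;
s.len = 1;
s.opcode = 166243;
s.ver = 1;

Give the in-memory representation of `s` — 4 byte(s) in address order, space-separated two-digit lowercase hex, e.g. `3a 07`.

17 ed 12 c7

state:11 = 191 → 0xbf << 21 → word 0x17e00000
slot:1 = 0 → 0x0 << 20 → word 0x17e00000
len:1 = 1 → 0x1 << 19 → word 0x17e80000
opcode:18 = 166243 → 0x28963 << 1 → word 0x17ed12c6
ver:1 = 1 → 0x1 << 0 → word 0x17ed12c7
word = 0x17ed12c7 → big-endian bytes:
  [0]=0x17  [1]=0xed  [2]=0x12  [3]=0xc7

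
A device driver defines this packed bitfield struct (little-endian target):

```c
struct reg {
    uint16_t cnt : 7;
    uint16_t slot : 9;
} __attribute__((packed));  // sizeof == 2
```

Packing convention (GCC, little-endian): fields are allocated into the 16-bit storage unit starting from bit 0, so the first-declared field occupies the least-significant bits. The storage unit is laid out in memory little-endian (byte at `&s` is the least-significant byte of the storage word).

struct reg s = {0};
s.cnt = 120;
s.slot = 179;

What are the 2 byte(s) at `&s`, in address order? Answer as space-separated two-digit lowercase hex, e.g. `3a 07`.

cnt:7 = 120 → 0x78 << 0 → word 0x0078
slot:9 = 179 → 0xb3 << 7 → word 0x59f8
word = 0x59f8 → little-endian bytes:
  [0]=0xf8  [1]=0x59

f8 59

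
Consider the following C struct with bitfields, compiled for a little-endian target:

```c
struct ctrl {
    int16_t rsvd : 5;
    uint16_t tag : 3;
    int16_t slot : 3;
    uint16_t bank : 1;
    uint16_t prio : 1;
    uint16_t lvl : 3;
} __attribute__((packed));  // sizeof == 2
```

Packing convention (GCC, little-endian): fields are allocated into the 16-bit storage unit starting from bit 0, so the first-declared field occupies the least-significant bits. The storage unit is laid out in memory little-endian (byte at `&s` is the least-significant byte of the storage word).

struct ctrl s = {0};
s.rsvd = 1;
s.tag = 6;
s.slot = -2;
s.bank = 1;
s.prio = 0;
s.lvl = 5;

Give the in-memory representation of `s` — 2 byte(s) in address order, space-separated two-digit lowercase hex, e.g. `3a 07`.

c1 ae

rsvd (5b) val=1 bits=0x1 at bit 0: 0x0001
tag (3b) val=6 bits=0x6 at bit 5: 0x00c1
slot (3b) val=-2 bits=0x6 at bit 8: 0x06c1
bank (1b) val=1 bits=0x1 at bit 11: 0x0ec1
prio (1b) val=0 bits=0x0 at bit 12: 0x0ec1
lvl (3b) val=5 bits=0x5 at bit 13: 0xaec1
word = 0xaec1 → little-endian bytes:
  [0]=0xc1  [1]=0xae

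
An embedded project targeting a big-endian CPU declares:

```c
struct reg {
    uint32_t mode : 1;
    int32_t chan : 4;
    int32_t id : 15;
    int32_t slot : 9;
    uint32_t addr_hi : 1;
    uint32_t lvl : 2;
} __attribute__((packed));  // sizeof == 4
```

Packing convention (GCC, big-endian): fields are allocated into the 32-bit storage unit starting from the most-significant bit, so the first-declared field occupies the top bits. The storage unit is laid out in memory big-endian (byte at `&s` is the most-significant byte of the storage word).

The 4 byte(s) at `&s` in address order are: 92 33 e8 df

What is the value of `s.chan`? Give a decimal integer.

[0]=0x92 [1]=0x33 [2]=0xe8 [3]=0xdf (big-endian) → word 0x9233e8df
mode [31+:1] = (word>>31) & 0x1 = 1
chan [27+:4] = (word>>27) & 0xf = 2  ←
id [12+:15] = (word>>12) & 0x7fff = 9022
slot [3+:9] = (word>>3) & 0x1ff = 283
addr_hi [2+:1] = (word>>2) & 0x1 = 1
lvl [0+:2] = (word>>0) & 0x3 = 3
chan signed 4b, MSB=0: value = 2

2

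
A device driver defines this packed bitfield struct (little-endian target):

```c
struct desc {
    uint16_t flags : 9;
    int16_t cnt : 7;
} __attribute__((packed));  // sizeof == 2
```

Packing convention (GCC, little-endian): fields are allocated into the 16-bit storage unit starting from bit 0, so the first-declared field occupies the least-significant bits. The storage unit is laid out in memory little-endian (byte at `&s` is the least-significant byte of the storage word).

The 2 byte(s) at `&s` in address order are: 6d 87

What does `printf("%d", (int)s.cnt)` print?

-61

[0]=0x6d [1]=0x87 (little-endian) → word 0x876d
flags [0+:9] = (word>>0) & 0x1ff = 365
cnt [9+:7] = (word>>9) & 0x7f = 67  ←
cnt signed 7b, MSB=1: 67 - 128 = -61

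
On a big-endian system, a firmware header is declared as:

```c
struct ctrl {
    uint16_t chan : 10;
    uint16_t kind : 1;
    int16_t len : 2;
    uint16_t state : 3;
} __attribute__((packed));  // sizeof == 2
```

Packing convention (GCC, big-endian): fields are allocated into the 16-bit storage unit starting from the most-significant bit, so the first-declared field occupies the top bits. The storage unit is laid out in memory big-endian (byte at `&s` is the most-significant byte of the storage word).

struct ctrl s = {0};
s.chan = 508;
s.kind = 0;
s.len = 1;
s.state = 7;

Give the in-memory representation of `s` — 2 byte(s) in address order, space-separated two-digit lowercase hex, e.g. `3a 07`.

7f 0f

chan (10b) val=508 bits=0x1fc at bit 6: 0x7f00
kind (1b) val=0 bits=0x0 at bit 5: 0x7f00
len (2b) val=1 bits=0x1 at bit 3: 0x7f08
state (3b) val=7 bits=0x7 at bit 0: 0x7f0f
word = 0x7f0f → big-endian bytes:
  [0]=0x7f  [1]=0x0f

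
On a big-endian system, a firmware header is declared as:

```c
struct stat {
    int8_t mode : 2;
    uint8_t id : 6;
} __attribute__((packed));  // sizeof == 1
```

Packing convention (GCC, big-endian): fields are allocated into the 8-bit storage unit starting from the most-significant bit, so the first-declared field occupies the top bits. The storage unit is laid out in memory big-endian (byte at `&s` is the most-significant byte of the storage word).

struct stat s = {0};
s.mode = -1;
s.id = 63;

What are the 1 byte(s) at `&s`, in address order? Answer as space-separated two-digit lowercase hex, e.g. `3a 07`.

mode (2b) val=-1 bits=0x3 at bit 6: 0xc0
id (6b) val=63 bits=0x3f at bit 0: 0xff
word = 0xff → big-endian bytes:
  [0]=0xff

ff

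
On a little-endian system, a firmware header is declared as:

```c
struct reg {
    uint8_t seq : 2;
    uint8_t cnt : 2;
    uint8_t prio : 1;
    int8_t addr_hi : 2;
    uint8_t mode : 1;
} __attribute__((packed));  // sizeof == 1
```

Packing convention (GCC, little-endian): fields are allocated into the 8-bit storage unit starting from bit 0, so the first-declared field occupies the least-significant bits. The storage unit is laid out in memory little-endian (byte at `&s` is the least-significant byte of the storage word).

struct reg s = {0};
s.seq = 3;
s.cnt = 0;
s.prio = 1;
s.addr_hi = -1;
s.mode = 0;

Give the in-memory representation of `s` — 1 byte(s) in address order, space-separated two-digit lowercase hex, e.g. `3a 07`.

73

seq:2 = 3 → 0x3 << 0 → word 0x03
cnt:2 = 0 → 0x0 << 2 → word 0x03
prio:1 = 1 → 0x1 << 4 → word 0x13
addr_hi:2 = -1 → 0x3 << 5 → word 0x73
mode:1 = 0 → 0x0 << 7 → word 0x73
word = 0x73 → little-endian bytes:
  [0]=0x73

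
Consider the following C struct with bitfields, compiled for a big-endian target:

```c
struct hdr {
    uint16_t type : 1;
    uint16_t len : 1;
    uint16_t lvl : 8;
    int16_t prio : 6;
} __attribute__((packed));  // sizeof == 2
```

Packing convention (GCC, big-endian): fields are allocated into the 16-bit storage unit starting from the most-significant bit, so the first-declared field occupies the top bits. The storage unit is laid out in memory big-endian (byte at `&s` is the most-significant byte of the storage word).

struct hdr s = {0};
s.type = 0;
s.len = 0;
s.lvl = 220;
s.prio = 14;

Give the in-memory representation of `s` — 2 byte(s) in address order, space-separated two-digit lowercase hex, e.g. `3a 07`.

37 0e

[15+:1] type=0 & 0x1 = 0x0; word=0x0000
[14+:1] len=0 & 0x1 = 0x0; word=0x0000
[6+:8] lvl=220 & 0xff = 0xdc; word=0x3700
[0+:6] prio=14 & 0x3f = 0xe; word=0x370e
word = 0x370e → big-endian bytes:
  [0]=0x37  [1]=0x0e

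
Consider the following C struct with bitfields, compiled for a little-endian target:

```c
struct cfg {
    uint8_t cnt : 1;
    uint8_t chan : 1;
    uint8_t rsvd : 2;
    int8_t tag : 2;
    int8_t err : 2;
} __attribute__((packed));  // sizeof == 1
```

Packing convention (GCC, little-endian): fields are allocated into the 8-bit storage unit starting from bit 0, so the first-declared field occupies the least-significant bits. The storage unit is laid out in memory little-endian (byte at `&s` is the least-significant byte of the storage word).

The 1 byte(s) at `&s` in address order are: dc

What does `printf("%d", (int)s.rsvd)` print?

[0]=0xdc (little-endian) → word 0xdc
cnt [0+:1] = (word>>0) & 0x1 = 0
chan [1+:1] = (word>>1) & 0x1 = 0
rsvd [2+:2] = (word>>2) & 0x3 = 3  ←
tag [4+:2] = (word>>4) & 0x3 = 1
err [6+:2] = (word>>6) & 0x3 = 3

3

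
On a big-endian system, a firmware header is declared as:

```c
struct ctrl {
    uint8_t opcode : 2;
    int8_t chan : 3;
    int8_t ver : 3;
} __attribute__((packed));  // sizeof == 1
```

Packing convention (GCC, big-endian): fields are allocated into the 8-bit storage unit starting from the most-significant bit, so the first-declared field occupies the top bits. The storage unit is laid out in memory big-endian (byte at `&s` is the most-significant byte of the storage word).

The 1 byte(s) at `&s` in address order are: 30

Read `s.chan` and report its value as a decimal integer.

[0]=0x30 (big-endian) → word 0x30
opcode:2 @ bit 6 → (0x30>>6)&0x3 = 0x0
chan:3 @ bit 3 → (0x30>>3)&0x7 = 0x6  ←
ver:3 @ bit 0 → (0x30>>0)&0x7 = 0x0
chan signed 3b, MSB=1: 6 - 8 = -2

-2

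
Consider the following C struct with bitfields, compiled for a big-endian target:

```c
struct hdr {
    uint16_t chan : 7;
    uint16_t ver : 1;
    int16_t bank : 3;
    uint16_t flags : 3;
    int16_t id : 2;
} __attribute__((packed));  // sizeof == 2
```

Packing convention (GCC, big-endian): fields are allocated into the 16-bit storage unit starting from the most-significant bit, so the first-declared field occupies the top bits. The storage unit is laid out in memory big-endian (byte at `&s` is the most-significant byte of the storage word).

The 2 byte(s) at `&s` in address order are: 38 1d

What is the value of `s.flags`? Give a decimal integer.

[0]=0x38 [1]=0x1d (big-endian) → word 0x381d
chan [9+:7] = (word>>9) & 0x7f = 28
ver [8+:1] = (word>>8) & 0x1 = 0
bank [5+:3] = (word>>5) & 0x7 = 0
flags [2+:3] = (word>>2) & 0x7 = 7  ←
id [0+:2] = (word>>0) & 0x3 = 1

7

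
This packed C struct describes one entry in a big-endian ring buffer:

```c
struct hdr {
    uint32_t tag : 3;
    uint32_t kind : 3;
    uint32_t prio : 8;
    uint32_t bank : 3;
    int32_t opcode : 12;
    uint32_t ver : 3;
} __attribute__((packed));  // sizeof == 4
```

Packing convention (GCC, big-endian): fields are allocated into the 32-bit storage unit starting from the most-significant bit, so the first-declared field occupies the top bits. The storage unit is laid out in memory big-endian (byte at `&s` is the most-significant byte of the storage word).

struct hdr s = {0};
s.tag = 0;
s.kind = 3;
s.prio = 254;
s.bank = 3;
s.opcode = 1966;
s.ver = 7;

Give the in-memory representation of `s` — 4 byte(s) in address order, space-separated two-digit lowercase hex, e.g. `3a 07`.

0f f9 bd 77

tag (3b) val=0 bits=0x0 at bit 29: 0x00000000
kind (3b) val=3 bits=0x3 at bit 26: 0x0c000000
prio (8b) val=254 bits=0xfe at bit 18: 0x0ff80000
bank (3b) val=3 bits=0x3 at bit 15: 0x0ff98000
opcode (12b) val=1966 bits=0x7ae at bit 3: 0x0ff9bd70
ver (3b) val=7 bits=0x7 at bit 0: 0x0ff9bd77
word = 0x0ff9bd77 → big-endian bytes:
  [0]=0x0f  [1]=0xf9  [2]=0xbd  [3]=0x77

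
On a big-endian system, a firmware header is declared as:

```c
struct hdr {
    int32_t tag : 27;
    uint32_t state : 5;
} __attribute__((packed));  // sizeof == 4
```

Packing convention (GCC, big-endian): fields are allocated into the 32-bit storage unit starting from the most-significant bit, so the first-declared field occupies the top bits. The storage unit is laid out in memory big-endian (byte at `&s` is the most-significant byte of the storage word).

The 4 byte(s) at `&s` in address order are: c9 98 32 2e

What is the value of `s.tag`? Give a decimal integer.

-28524143

[0]=0xc9 [1]=0x98 [2]=0x32 [3]=0x2e (big-endian) → word 0xc998322e
tag:27 @ bit 5 → (0xc998322e>>5)&0x7ffffff = 0x64cc191  ←
state:5 @ bit 0 → (0xc998322e>>0)&0x1f = 0xe
tag signed 27b, MSB=1: 105693585 - 134217728 = -28524143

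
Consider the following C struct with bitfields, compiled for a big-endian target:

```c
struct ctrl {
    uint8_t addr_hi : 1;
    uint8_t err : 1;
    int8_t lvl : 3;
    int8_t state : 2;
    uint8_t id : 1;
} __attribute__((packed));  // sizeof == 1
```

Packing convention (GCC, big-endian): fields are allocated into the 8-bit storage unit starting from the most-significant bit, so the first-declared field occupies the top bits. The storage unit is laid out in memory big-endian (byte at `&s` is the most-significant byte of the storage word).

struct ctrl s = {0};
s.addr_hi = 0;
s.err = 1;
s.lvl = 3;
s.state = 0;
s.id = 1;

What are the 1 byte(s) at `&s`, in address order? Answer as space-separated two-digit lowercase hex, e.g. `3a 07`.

addr_hi:1 = 0 → 0x0 << 7 → word 0x00
err:1 = 1 → 0x1 << 6 → word 0x40
lvl:3 = 3 → 0x3 << 3 → word 0x58
state:2 = 0 → 0x0 << 1 → word 0x58
id:1 = 1 → 0x1 << 0 → word 0x59
word = 0x59 → big-endian bytes:
  [0]=0x59

59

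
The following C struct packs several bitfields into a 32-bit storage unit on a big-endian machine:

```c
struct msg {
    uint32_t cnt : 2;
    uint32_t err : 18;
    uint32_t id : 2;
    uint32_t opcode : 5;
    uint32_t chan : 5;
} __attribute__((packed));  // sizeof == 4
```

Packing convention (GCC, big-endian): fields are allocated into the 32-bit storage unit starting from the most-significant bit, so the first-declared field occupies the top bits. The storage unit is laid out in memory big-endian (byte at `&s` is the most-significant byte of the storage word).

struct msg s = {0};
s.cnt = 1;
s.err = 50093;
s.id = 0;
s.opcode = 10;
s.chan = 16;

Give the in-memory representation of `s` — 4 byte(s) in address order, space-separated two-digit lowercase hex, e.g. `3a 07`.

cnt:2 = 1 → 0x1 << 30 → word 0x40000000
err:18 = 50093 → 0xc3ad << 12 → word 0x4c3ad000
id:2 = 0 → 0x0 << 10 → word 0x4c3ad000
opcode:5 = 10 → 0xa << 5 → word 0x4c3ad140
chan:5 = 16 → 0x10 << 0 → word 0x4c3ad150
word = 0x4c3ad150 → big-endian bytes:
  [0]=0x4c  [1]=0x3a  [2]=0xd1  [3]=0x50

4c 3a d1 50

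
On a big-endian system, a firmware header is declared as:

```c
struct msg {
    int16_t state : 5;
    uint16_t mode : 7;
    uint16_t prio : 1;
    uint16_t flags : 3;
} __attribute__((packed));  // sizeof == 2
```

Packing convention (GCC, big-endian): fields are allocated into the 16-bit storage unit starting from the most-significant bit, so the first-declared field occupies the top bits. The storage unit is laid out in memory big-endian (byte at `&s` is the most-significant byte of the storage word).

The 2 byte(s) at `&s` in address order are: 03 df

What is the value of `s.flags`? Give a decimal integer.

[0]=0x03 [1]=0xdf (big-endian) → word 0x03df
state [11+:5] = (word>>11) & 0x1f = 0
mode [4+:7] = (word>>4) & 0x7f = 61
prio [3+:1] = (word>>3) & 0x1 = 1
flags [0+:3] = (word>>0) & 0x7 = 7  ←

7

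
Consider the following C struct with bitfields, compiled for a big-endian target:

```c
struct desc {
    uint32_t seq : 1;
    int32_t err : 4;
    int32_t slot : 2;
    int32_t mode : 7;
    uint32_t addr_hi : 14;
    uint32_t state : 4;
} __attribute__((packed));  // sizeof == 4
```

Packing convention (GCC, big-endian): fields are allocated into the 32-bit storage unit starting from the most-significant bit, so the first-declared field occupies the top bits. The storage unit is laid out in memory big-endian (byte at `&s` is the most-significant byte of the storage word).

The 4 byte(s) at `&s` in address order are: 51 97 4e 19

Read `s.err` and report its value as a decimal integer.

[0]=0x51 [1]=0x97 [2]=0x4e [3]=0x19 (big-endian) → word 0x51974e19
seq [31+:1] = (word>>31) & 0x1 = 0
err [27+:4] = (word>>27) & 0xf = 10  ←
slot [25+:2] = (word>>25) & 0x3 = 0
mode [18+:7] = (word>>18) & 0x7f = 101
addr_hi [4+:14] = (word>>4) & 0x3fff = 13537
state [0+:4] = (word>>0) & 0xf = 9
err signed 4b, MSB=1: 10 - 16 = -6

-6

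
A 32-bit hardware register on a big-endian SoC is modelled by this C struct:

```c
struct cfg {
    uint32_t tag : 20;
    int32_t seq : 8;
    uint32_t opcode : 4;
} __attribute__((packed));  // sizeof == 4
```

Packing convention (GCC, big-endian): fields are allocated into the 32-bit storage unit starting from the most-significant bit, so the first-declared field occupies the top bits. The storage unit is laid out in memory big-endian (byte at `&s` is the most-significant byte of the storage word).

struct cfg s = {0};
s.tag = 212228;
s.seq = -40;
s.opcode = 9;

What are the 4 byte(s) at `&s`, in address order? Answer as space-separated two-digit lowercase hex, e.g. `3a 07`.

tag (20b) val=212228 bits=0x33d04 at bit 12: 0x33d04000
seq (8b) val=-40 bits=0xd8 at bit 4: 0x33d04d80
opcode (4b) val=9 bits=0x9 at bit 0: 0x33d04d89
word = 0x33d04d89 → big-endian bytes:
  [0]=0x33  [1]=0xd0  [2]=0x4d  [3]=0x89

33 d0 4d 89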